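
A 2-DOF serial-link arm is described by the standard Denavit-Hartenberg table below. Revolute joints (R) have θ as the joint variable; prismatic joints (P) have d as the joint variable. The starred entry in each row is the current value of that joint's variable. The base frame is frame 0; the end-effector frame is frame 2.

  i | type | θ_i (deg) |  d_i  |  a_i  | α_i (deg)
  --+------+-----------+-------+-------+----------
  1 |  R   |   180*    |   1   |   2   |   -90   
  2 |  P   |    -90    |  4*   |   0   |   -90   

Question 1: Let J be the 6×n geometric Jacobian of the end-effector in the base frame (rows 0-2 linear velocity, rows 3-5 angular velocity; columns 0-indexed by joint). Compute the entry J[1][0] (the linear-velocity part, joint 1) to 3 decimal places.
axis z_0 = ẑ; lever o_n−o_0 = (-2.0000,-4.0000,1.0000)
cross product → J_v[:, 0] = (4.0000,-2.0000,0.0000)
J_ω[:, 0] = z_0
entry J[1][0] = -2.0000

-2.000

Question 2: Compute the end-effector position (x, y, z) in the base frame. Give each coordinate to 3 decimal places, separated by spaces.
after link 1: o_1 = (-2.0000, 0.0000, 1.0000)
after link 2: o_2 = (-2.0000, -4.0000, 1.0000)

-2.000 -4.000 1.000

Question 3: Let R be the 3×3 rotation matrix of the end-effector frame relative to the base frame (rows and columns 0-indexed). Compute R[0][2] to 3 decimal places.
End-effector z-axis (col 2 of R) = (-1.0000,0.0000,-0.0000)
R[0][2] = -1.0000

-1.000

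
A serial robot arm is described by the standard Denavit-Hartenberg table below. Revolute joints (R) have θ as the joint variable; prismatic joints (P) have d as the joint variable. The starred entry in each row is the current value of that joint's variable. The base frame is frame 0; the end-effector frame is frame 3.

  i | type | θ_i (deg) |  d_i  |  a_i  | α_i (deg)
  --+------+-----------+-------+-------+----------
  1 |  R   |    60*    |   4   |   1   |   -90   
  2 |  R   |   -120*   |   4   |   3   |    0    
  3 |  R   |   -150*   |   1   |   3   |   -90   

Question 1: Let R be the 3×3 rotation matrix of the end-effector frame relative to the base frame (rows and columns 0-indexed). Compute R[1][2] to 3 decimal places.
-0.866

End-effector z-axis (col 2 of R) = (-0.5000,-0.8660,0.0000)
R[1][2] = -0.8660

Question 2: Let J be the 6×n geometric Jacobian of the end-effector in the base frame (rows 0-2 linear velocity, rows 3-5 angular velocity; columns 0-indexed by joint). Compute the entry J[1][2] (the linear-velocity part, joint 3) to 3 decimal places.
-2.598

axis z_2 = (-0.8660,0.5000,0.0000); lever o_n−o_2 = (-0.8660,0.5000,-3.0000)
cross product → J_v[:, 2] = (-1.5000,-2.5981,0.0000)
J_ω[:, 2] = z_2
entry J[1][2] = -2.5981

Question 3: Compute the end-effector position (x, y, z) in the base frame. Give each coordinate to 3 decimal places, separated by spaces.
after link 1: o_1 = (0.5000, 0.8660, 4.0000)
after link 2: o_2 = (-3.7141, 1.5670, 6.5981)
after link 3: o_3 = (-4.5801, 2.0670, 3.5981)

-4.580 2.067 3.598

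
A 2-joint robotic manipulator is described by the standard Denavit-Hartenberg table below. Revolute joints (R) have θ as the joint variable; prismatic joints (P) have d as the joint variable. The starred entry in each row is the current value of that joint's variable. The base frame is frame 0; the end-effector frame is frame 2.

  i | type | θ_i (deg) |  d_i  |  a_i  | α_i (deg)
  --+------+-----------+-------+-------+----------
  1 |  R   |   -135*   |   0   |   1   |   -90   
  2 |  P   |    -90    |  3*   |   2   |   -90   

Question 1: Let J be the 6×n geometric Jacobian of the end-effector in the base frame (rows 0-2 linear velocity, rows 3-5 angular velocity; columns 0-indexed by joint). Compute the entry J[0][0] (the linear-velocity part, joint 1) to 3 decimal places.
axis z_0 = ẑ; lever o_n−o_0 = (1.4142,-2.8284,2.0000)
cross product → J_v[:, 0] = (2.8284,1.4142,-0.0000)
J_ω[:, 0] = z_0
entry J[0][0] = 2.8284

2.828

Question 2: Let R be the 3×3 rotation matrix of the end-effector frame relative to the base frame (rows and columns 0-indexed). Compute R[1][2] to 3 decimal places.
-0.707

End-effector z-axis (col 2 of R) = (-0.7071,-0.7071,-0.0000)
R[1][2] = -0.7071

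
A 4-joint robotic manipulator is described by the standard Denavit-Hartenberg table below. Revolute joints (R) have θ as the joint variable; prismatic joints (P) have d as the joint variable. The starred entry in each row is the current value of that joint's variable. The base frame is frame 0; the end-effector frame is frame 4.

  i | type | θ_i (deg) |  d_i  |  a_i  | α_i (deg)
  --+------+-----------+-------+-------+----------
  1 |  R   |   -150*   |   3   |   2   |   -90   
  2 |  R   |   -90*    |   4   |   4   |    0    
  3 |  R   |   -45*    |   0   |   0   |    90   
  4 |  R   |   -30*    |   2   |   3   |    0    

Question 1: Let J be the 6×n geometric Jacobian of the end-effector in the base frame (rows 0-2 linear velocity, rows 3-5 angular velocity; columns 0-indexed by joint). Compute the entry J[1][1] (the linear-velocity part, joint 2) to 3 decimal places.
-2.211

axis z_1 = (0.5000,-0.8660,0.0000); lever o_n−o_1 = (4.0657,-0.5394,4.4229)
cross product → J_v[:, 1] = (-3.8303,-2.2115,3.2513)
J_ω[:, 1] = z_1
entry J[1][1] = -2.2115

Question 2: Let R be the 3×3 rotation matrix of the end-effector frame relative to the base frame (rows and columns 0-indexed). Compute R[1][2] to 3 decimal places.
0.354

End-effector z-axis (col 2 of R) = (0.6124,0.3536,-0.7071)
R[1][2] = 0.3536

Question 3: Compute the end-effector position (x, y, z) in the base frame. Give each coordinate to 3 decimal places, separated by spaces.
after link 1: o_1 = (-1.7321, -1.0000, 3.0000)
after link 2: o_2 = (0.2679, -4.4641, 7.0000)
after link 3: o_3 = (0.2679, -4.4641, 7.0000)
after link 4: o_4 = (2.3337, -1.5394, 7.4229)

2.334 -1.539 7.423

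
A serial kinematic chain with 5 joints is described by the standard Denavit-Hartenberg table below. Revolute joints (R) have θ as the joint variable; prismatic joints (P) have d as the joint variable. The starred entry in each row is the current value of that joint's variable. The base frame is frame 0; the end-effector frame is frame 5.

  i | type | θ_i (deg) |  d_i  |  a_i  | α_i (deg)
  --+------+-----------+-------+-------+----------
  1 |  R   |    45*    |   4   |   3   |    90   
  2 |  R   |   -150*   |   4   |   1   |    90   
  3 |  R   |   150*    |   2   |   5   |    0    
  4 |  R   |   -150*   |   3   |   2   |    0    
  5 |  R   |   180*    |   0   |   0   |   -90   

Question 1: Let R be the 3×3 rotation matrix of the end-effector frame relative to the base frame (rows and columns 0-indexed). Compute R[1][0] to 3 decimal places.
0.612

End-effector x-axis (col 0 of R) = (0.6124,0.6124,0.5000)
R[1][0] = 0.6124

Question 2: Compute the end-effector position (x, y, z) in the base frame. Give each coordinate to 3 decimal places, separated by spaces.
after link 1: o_1 = (2.1213, 2.1213, 4.0000)
after link 2: o_2 = (4.3374, -1.3195, 3.5000)
after link 3: o_3 = (8.0497, -1.1427, 7.3971)
after link 4: o_4 = (5.7643, -3.4281, 8.9952)
after link 5: o_5 = (5.7643, -3.4281, 8.9952)

5.764 -3.428 8.995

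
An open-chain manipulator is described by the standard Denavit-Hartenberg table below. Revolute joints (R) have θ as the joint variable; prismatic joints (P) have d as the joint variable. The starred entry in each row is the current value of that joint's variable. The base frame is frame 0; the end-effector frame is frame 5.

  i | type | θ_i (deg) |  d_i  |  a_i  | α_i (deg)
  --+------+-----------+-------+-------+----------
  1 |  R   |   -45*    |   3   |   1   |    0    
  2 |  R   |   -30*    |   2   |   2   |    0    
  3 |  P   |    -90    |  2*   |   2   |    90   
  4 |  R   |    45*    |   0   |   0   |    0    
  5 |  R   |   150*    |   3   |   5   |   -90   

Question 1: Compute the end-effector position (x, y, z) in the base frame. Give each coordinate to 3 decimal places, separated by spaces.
3.181 0.991 5.706

after link 1: o_1 = (0.7071, -0.7071, 3.0000)
after link 2: o_2 = (1.2247, -2.6390, 5.0000)
after link 3: o_3 = (-0.7071, -3.1566, 7.0000)
after link 4: o_4 = (-0.7071, -3.1566, 7.0000)
after link 5: o_5 = (3.1815, 0.9912, 5.7059)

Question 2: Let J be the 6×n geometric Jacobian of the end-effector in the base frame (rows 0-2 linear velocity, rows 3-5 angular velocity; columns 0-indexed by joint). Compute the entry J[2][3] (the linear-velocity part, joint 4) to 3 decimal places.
axis z_3 = (-0.2588,0.9659,0.0000); lever o_n−o_3 = (3.8886,4.1478,-1.2941)
cross product → J_v[:, 3] = (-1.2500,-0.3349,-4.8296)
J_ω[:, 3] = z_3
entry J[2][3] = -4.8296

-4.830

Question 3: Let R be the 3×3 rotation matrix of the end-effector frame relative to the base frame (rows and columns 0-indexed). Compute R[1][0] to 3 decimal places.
End-effector x-axis (col 0 of R) = (0.9330,0.2500,-0.2588)
R[1][0] = 0.2500

0.250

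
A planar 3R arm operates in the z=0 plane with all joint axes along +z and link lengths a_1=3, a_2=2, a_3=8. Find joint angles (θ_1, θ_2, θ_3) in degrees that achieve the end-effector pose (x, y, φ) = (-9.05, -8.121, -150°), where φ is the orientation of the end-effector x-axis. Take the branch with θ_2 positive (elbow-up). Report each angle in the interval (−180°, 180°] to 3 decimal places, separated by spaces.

wrist centre = target − a_3·(cos φ, sin φ) = (-2.1218, -4.1210)
cos θ_2 = (21.4847−3²−2²)/(2·3·2) = 0.7071; θ_2 = 45.0042° (elbow-up)
β = atan2(-4.1210,-2.1218) = -117.2428°; ψ = atan2(1.4143,4.4141) = 17.7659°
θ_1 = β − ψ = -135.0087°
θ_3 = φ − θ_1 − θ_2 = -59.9955° (wrapped to (-180°,180°])

-135.009 45.004 -59.996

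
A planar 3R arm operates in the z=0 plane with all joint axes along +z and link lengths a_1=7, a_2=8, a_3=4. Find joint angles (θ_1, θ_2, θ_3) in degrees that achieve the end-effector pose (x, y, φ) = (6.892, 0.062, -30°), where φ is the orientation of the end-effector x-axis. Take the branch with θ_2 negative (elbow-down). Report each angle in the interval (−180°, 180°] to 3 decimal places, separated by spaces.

wrist centre = target − a_3·(cos φ, sin φ) = (3.4279, 2.0620)
cos θ_2 = (16.0023−7²−8²)/(2·7·8) = -0.8661; θ_2 = -150.0029° (elbow-down)
β = atan2(2.0620,3.4279) = 31.0284°; ψ = atan2(-3.9997,0.0716) = -88.9745°
θ_1 = β − ψ = 120.0029°
θ_3 = φ − θ_1 − θ_2 = 0.0000° (wrapped to (-180°,180°])

120.003 -150.003 0.000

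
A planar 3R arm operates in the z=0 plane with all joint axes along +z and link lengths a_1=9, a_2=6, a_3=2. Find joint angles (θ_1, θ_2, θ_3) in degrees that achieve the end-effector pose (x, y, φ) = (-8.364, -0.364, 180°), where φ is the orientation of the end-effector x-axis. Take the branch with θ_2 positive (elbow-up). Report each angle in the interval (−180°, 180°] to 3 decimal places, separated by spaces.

wrist centre = target − a_3·(cos φ, sin φ) = (-6.3640, -0.3640)
cos θ_2 = (40.6330−9²−6²)/(2·9·6) = -0.7071; θ_2 = 134.9996° (elbow-up)
β = atan2(-0.3640,-6.3640) = -176.7264°; ψ = atan2(4.2427,4.7574) = 41.7268°
θ_1 = β − ψ = -218.4532°
θ_3 = φ − θ_1 − θ_2 = -96.5464° (wrapped to (-180°,180°])

141.547 135.000 -96.546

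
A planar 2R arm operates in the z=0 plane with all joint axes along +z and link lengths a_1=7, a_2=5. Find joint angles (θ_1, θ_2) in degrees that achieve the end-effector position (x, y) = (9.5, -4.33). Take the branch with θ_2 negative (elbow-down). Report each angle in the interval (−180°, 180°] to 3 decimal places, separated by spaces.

cos θ_2 = (108.9989−7²−5²)/(2·7·5) = 0.5000; θ_2 = -60.0010° (elbow-down)
β = atan2(-4.3300,9.5000) = -24.5030°; ψ = atan2(-4.3302,9.4999) = -24.5040°
θ_1 = β − ψ = 0.0010°

0.001 -60.001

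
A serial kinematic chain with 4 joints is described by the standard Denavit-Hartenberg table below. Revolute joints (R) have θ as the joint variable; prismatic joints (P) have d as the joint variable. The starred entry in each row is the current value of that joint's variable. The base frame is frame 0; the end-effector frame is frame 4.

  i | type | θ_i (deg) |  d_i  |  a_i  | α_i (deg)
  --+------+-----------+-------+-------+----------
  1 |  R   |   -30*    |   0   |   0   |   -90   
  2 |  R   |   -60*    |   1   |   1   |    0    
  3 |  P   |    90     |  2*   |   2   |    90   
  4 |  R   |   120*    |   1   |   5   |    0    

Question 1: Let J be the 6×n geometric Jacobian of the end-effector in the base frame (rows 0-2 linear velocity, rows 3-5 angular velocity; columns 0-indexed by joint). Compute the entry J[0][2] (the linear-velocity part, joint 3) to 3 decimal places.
0.500

prismatic axis z_2 = (0.5000,0.8660,0.0000)
J_v[:, 2] = z_2; J_ω[:, 2] = (0,0,0)
entry J[0][2] = 0.5000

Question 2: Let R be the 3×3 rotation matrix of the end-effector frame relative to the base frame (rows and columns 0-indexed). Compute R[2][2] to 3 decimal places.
0.866

End-effector z-axis (col 2 of R) = (0.4330,-0.2500,0.8660)
R[2][2] = 0.8660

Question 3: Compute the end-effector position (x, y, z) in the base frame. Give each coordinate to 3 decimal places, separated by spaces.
4.156 6.065 1.982

after link 1: o_1 = (0.0000, 0.0000, 0.0000)
after link 2: o_2 = (0.9330, 0.6160, 0.8660)
after link 3: o_3 = (3.4330, 1.4821, -0.1340)
after link 4: o_4 = (4.1561, 6.0646, 1.9821)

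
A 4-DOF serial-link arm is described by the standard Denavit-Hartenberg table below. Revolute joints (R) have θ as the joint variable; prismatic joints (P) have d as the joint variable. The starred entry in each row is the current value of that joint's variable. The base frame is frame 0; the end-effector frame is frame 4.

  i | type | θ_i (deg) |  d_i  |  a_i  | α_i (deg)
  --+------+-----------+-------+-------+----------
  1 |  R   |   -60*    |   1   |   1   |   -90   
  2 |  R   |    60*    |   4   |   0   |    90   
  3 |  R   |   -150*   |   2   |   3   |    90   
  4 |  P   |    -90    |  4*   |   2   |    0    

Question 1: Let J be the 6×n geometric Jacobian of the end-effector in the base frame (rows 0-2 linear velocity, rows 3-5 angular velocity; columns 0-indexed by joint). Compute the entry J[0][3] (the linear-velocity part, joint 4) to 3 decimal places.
prismatic axis z_3 = (0.6250,0.6495,0.4330)
J_v[:, 3] = z_3; J_ω[:, 3] = (0,0,0)
entry J[0][3] = 0.6250

0.625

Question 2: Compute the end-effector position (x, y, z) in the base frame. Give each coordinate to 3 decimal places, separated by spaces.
4.516 4.107 4.982

after link 1: o_1 = (0.5000, -0.8660, 1.0000)
after link 2: o_2 = (3.9641, 1.1340, 1.0000)
after link 3: o_3 = (2.8816, 0.0090, 4.2500)
after link 4: o_4 = (4.5155, 4.1071, 4.9821)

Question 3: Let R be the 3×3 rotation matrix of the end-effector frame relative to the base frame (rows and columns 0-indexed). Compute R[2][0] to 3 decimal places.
End-effector x-axis (col 0 of R) = (-0.4330,0.7500,-0.5000)
R[2][0] = -0.5000

-0.500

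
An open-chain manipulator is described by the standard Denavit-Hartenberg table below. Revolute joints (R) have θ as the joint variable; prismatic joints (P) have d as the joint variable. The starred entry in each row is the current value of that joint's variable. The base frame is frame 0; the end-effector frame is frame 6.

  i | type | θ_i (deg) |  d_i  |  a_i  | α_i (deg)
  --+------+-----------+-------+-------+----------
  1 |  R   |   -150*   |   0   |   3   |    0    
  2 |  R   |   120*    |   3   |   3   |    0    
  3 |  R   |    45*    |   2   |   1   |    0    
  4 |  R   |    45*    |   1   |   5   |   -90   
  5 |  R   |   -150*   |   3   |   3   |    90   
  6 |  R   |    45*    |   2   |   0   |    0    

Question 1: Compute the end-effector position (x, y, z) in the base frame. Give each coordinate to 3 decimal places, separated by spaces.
after link 1: o_1 = (-2.5981, -1.5000, 0.0000)
after link 2: o_2 = (-0.0000, -3.0000, 3.0000)
after link 3: o_3 = (0.9659, -2.7412, 5.0000)
after link 4: o_4 = (3.4659, 1.5889, 6.0000)
after link 5: o_5 = (-0.4312, 0.8389, 7.5000)
after link 6: o_6 = (-0.9312, -0.0271, 5.7679)

-0.931 -0.027 5.768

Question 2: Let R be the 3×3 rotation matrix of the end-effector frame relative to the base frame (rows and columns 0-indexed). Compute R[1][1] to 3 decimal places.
0.884

End-effector y-axis (col 1 of R) = (-0.3062,0.8839,-0.3536)
R[1][1] = 0.8839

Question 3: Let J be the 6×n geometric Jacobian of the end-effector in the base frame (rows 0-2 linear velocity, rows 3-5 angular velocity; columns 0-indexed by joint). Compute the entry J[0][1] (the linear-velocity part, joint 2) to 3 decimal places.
axis z_1 = (0.0000,0.0000,1.0000); lever o_n−o_1 = (1.6669,1.4729,5.7679)
cross product → J_v[:, 1] = (-1.4729,1.6669,0.0000)
J_ω[:, 1] = z_1
entry J[0][1] = -1.4729

-1.473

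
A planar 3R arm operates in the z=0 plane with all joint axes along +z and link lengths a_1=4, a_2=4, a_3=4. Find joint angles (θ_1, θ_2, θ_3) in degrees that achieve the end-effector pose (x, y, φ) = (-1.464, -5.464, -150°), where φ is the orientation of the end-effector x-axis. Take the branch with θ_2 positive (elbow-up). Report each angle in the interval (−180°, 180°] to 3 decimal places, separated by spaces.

wrist centre = target − a_3·(cos φ, sin φ) = (2.0001, -3.4640)
cos θ_2 = (15.9997−4²−4²)/(2·4·4) = -0.5000; θ_2 = 120.0006° (elbow-up)
β = atan2(-3.4640,2.0001) = -59.9980°; ψ = atan2(3.4641,2.0000) = 60.0003°
θ_1 = β − ψ = -119.9983°
θ_3 = φ − θ_1 − θ_2 = -150.0023° (wrapped to (-180°,180°])

-119.998 120.001 -150.002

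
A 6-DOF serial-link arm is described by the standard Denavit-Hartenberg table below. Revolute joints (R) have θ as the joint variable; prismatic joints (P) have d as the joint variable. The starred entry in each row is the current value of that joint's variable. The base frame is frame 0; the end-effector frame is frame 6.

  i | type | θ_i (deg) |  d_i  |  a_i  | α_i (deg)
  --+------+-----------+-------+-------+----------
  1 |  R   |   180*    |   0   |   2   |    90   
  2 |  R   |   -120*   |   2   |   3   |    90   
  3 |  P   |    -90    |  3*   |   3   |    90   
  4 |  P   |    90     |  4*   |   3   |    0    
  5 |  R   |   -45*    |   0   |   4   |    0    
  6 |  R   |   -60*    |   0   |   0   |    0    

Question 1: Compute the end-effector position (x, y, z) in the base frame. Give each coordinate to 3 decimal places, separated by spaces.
after link 1: o_1 = (-2.0000, 0.0000, 0.0000)
after link 2: o_2 = (-0.5000, 2.0000, -2.5981)
after link 3: o_3 = (2.0981, -1.0000, -1.0981)
after link 4: o_4 = (2.6962, -1.0000, 3.8660)
after link 5: o_5 = (5.1456, -3.8284, 5.2802)
after link 6: o_6 = (5.1456, -3.8284, 5.2802)

5.146 -3.828 5.280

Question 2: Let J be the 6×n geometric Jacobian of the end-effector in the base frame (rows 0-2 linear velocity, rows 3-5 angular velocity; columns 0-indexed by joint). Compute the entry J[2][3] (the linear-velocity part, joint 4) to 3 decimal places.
0.866

prismatic axis z_3 = (-0.5000,-0.0000,0.8660)
J_v[:, 3] = z_3; J_ω[:, 3] = (0,0,0)
entry J[2][3] = 0.8660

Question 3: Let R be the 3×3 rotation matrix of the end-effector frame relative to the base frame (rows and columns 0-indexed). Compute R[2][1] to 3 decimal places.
End-effector y-axis (col 1 of R) = (0.8365,-0.2588,0.4830)
R[2][1] = 0.4830

0.483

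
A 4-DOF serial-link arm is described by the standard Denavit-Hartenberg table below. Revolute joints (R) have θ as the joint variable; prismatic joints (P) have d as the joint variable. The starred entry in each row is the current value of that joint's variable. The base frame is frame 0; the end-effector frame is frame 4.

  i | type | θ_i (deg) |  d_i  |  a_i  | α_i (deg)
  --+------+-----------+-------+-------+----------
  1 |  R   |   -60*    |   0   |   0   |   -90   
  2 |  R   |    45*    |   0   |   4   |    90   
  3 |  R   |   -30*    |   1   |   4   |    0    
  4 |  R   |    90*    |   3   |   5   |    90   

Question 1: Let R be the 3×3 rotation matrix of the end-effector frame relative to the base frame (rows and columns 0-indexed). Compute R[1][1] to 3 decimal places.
End-effector y-axis (col 1 of R) = (0.3536,-0.6124,0.7071)
R[1][1] = -0.6124

-0.612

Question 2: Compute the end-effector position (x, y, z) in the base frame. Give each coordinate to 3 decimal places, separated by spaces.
6.955 -7.386 -4.217

after link 1: o_1 = (0.0000, 0.0000, 0.0000)
after link 2: o_2 = (1.4142, -2.4495, -2.8284)
after link 3: o_3 = (1.2605, -6.1832, -4.5708)
after link 4: o_4 = (6.9550, -7.3862, -4.2173)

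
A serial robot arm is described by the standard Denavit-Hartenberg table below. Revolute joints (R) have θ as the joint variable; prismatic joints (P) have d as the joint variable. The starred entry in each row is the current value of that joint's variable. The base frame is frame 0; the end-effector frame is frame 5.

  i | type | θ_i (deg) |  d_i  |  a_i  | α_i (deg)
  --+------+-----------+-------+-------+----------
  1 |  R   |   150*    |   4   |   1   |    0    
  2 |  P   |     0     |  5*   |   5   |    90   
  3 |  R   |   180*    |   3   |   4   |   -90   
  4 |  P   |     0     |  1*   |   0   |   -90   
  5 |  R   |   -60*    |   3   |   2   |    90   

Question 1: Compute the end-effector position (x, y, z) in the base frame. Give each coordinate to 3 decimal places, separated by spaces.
after link 1: o_1 = (-0.8660, 0.5000, 4.0000)
after link 2: o_2 = (-5.1962, 3.0000, 9.0000)
after link 3: o_3 = (-0.2321, 3.5981, 9.0000)
after link 4: o_4 = (-0.2321, 3.5981, 8.0000)
after link 5: o_5 = (-0.8660, 0.5000, 6.2679)

-0.866 0.500 6.268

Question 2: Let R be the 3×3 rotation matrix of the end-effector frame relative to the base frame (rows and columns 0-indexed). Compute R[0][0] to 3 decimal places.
0.433

End-effector x-axis (col 0 of R) = (0.4330,-0.2500,-0.8660)
R[0][0] = 0.4330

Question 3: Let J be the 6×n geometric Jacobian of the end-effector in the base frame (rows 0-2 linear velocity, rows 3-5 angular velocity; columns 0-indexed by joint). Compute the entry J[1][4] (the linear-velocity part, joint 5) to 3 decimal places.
-0.866

axis z_4 = (-0.5000,-0.8660,-0.0000); lever o_n−o_4 = (-0.6340,-3.0981,-1.7321)
cross product → J_v[:, 4] = (1.5000,-0.8660,1.0000)
J_ω[:, 4] = z_4
entry J[1][4] = -0.8660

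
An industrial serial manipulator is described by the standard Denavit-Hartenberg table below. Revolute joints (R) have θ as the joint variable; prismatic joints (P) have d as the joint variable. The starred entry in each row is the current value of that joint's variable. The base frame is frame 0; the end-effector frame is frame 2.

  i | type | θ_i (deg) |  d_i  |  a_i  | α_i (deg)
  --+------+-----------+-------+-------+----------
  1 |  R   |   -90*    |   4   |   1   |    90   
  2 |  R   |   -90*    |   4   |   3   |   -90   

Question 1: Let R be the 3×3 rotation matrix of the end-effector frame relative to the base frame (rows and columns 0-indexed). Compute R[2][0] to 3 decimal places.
End-effector x-axis (col 0 of R) = (-0.0000,-0.0000,-1.0000)
R[2][0] = -1.0000

-1.000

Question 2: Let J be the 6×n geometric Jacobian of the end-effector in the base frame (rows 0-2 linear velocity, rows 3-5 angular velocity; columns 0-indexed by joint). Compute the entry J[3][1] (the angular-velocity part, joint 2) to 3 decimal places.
axis z_1 = (-1.0000,-0.0000,0.0000); lever o_n−o_1 = (-4.0000,-0.0000,-3.0000)
cross product → J_v[:, 1] = (0.0000,-3.0000,0.0000)
J_ω[:, 1] = z_1
entry J[3][1] = -1.0000

-1.000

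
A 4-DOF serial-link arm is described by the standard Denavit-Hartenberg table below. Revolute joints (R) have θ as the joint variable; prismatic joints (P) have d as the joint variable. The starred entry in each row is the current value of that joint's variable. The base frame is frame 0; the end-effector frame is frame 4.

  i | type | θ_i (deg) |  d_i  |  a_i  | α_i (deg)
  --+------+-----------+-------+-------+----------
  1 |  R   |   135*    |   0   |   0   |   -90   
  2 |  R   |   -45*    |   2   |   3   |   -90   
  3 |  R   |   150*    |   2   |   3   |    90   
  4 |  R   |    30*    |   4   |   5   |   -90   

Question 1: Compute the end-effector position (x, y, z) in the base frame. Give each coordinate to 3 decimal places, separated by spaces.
2.051 5.203 -4.135

after link 1: o_1 = (0.0000, 0.0000, 0.0000)
after link 2: o_2 = (-2.9142, 0.0858, 2.1213)
after link 3: o_3 = (-1.5545, 0.8474, -1.1300)
after link 4: o_4 = (2.0509, 5.2028, -4.1352)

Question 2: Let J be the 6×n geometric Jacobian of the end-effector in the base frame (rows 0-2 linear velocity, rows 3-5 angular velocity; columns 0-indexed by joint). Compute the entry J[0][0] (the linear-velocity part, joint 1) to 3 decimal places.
-5.203

axis z_0 = ẑ; lever o_n−o_0 = (2.0509,5.2028,-4.1352)
cross product → J_v[:, 0] = (-5.2028,2.0509,0.0000)
J_ω[:, 0] = z_0
entry J[0][0] = -5.2028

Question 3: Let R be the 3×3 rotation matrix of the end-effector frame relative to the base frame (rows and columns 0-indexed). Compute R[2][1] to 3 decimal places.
-0.354

End-effector y-axis (col 1 of R) = (-0.3624,-0.8624,-0.3536)
R[2][1] = -0.3536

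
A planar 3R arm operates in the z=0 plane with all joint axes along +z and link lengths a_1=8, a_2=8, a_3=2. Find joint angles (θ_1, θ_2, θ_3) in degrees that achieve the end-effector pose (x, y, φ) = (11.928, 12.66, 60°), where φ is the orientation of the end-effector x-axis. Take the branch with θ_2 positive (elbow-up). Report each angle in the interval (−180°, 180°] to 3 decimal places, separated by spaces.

wrist centre = target − a_3·(cos φ, sin φ) = (10.9280, 10.9279)
cos θ_2 = (238.8413−8²−8²)/(2·8·8) = 0.8659; θ_2 = 30.0089° (elbow-up)
β = atan2(10.9279,10.9280) = 44.9999°; ψ = atan2(4.0011,14.9276) = 15.0045°
θ_1 = β − ψ = 29.9954°
θ_3 = φ − θ_1 − θ_2 = -0.0043° (wrapped to (-180°,180°])

29.995 30.009 -0.004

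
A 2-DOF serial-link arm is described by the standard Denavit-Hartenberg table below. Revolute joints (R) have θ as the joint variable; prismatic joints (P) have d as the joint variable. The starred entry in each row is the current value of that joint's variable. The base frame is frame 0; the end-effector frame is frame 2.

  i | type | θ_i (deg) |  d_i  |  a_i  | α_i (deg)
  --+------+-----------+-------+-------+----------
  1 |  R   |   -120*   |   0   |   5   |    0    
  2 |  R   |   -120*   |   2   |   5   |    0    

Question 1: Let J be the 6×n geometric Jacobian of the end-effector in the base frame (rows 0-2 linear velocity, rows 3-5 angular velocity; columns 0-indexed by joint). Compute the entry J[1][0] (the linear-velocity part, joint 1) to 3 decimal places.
-5.000

axis z_0 = ẑ; lever o_n−o_0 = (-5.0000,-0.0000,2.0000)
cross product → J_v[:, 0] = (0.0000,-5.0000,0.0000)
J_ω[:, 0] = z_0
entry J[1][0] = -5.0000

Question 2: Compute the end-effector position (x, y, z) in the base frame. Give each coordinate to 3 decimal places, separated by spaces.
-5.000 -0.000 2.000

after link 1: o_1 = (-2.5000, -4.3301, 0.0000)
after link 2: o_2 = (-5.0000, -0.0000, 2.0000)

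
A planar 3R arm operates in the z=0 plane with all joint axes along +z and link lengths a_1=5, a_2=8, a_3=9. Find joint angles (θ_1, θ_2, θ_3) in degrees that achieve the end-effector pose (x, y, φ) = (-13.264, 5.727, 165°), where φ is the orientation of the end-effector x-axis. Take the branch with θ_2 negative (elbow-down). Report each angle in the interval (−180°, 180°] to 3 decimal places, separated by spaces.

-120.006 -134.997 60.002

wrist centre = target − a_3·(cos φ, sin φ) = (-4.5707, 3.3976)
cos θ_2 = (32.4349−5²−8²)/(2·5·8) = -0.7071; θ_2 = -134.9965° (elbow-down)
β = atan2(3.3976,-4.5707) = 143.3745°; ψ = atan2(-5.6572,-0.6565) = -96.6195°
θ_1 = β − ψ = 239.9941°
θ_3 = φ − θ_1 − θ_2 = 60.0025° (wrapped to (-180°,180°])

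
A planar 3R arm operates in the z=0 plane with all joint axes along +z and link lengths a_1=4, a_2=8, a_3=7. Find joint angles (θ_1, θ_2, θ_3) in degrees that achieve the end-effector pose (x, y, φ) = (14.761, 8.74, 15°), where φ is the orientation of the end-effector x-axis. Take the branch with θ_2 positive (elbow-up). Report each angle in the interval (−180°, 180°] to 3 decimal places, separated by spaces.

wrist centre = target − a_3·(cos φ, sin φ) = (7.9995, 6.9283)
cos θ_2 = (111.9932−4²−8²)/(2·4·8) = 0.4999; θ_2 = 60.0070° (elbow-up)
β = atan2(6.9283,7.9995) = 40.8954°; ψ = atan2(6.9287,7.9991) = 40.8984°
θ_1 = β − ψ = -0.0031°
θ_3 = φ − θ_1 − θ_2 = -45.0040° (wrapped to (-180°,180°])

-0.003 60.007 -45.004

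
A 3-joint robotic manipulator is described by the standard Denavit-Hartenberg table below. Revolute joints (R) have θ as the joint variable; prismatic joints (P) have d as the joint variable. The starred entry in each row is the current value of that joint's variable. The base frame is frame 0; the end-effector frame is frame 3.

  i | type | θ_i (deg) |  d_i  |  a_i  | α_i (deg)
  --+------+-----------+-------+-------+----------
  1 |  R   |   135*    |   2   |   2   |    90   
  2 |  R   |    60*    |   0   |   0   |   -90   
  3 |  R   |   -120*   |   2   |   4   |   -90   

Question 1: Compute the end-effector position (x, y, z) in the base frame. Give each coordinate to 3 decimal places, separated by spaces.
2.967 1.932 1.268

after link 1: o_1 = (-1.4142, 1.4142, 2.0000)
after link 2: o_2 = (-1.4142, 1.4142, 2.0000)
after link 3: o_3 = (2.9671, 1.9319, 1.2679)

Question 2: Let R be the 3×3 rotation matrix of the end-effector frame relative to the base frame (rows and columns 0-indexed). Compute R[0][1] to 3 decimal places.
End-effector y-axis (col 1 of R) = (-0.6124,0.6124,-0.5000)
R[0][1] = -0.6124

-0.612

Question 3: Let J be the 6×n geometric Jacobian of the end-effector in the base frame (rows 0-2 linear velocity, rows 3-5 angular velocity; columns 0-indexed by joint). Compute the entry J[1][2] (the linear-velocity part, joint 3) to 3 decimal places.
2.639

axis z_2 = (0.6124,-0.6124,0.5000); lever o_n−o_2 = (4.3813,0.5176,-0.7321)
cross product → J_v[:, 2] = (0.1895,2.6390,3.0000)
J_ω[:, 2] = z_2
entry J[1][2] = 2.6390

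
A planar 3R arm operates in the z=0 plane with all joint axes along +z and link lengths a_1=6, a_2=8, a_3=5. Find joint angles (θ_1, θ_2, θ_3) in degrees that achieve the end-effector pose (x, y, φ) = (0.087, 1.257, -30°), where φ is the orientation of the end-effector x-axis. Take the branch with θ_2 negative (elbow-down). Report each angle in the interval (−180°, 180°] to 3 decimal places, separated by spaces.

wrist centre = target − a_3·(cos φ, sin φ) = (-4.2431, 3.7570)
cos θ_2 = (32.1192−6²−8²)/(2·6·8) = -0.7071; θ_2 = -134.9988° (elbow-down)
β = atan2(3.7570,-4.2431) = 138.4773°; ψ = atan2(-5.6570,0.3433) = -86.5276°
θ_1 = β − ψ = 225.0049°
θ_3 = φ − θ_1 − θ_2 = -120.0061° (wrapped to (-180°,180°])

-134.995 -134.999 -120.006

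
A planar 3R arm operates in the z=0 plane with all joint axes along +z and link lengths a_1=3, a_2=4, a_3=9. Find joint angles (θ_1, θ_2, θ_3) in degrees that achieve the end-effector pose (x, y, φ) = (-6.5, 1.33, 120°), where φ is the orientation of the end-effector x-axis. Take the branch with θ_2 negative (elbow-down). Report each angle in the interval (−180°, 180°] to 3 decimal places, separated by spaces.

wrist centre = target − a_3·(cos φ, sin φ) = (-2.0000, -6.4642)
cos θ_2 = (45.7863−3²−4²)/(2·3·4) = 0.8661; θ_2 = -29.9922° (elbow-down)
β = atan2(-6.4642,-2.0000) = -107.1918°; ψ = atan2(-1.9995,6.4644) = -17.1876°
θ_1 = β − ψ = -90.0042°
θ_3 = φ − θ_1 − θ_2 = -120.0036° (wrapped to (-180°,180°])

-90.004 -29.992 -120.004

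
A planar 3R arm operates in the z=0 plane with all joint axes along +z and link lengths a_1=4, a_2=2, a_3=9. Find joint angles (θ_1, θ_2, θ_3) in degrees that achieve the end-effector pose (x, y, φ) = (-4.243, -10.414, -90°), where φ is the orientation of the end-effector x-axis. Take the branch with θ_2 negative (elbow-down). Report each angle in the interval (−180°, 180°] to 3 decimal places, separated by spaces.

wrist centre = target − a_3·(cos φ, sin φ) = (-4.2430, -1.4140)
cos θ_2 = (20.0024−4²−2²)/(2·4·2) = 0.0002; θ_2 = -89.9912° (elbow-down)
β = atan2(-1.4140,-4.2430) = -161.5691°; ψ = atan2(-2.0000,4.0003) = -26.5633°
θ_1 = β − ψ = -135.0058°
θ_3 = φ − θ_1 − θ_2 = 134.9970° (wrapped to (-180°,180°])

-135.006 -89.991 134.997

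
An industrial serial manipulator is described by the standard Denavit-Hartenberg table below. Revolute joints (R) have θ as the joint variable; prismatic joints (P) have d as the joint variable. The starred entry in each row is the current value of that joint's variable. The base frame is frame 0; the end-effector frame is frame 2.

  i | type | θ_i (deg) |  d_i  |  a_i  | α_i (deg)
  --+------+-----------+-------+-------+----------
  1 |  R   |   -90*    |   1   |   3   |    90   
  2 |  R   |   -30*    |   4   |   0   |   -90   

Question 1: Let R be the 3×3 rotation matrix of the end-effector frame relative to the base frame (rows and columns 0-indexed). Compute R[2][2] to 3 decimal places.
End-effector z-axis (col 2 of R) = (0.0000,-0.5000,0.8660)
R[2][2] = 0.8660

0.866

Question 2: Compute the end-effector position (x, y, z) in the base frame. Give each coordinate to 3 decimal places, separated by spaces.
-4.000 -3.000 1.000

after link 1: o_1 = (0.0000, -3.0000, 1.0000)
after link 2: o_2 = (-4.0000, -3.0000, 1.0000)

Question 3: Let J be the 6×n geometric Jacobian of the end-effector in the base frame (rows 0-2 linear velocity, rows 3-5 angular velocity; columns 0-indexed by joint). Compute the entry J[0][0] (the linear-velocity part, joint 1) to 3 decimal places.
axis z_0 = ẑ; lever o_n−o_0 = (-4.0000,-3.0000,1.0000)
cross product → J_v[:, 0] = (3.0000,-4.0000,0.0000)
J_ω[:, 0] = z_0
entry J[0][0] = 3.0000

3.000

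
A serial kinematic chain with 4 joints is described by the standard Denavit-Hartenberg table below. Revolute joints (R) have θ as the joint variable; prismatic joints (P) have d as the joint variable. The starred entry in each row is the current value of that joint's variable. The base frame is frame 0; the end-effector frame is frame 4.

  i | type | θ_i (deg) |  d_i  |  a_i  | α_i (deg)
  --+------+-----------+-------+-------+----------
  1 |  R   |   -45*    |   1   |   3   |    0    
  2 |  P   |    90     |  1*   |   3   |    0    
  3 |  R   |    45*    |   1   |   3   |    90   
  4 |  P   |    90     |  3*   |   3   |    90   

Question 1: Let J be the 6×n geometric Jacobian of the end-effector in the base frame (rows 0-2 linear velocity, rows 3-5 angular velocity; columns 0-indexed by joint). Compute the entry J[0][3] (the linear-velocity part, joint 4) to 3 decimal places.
prismatic axis z_3 = (1.0000,0.0000,0.0000)
J_v[:, 3] = z_3; J_ω[:, 3] = (0,0,0)
entry J[0][3] = 1.0000

1.000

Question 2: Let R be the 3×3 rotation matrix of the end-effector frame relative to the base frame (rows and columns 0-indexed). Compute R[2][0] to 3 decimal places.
End-effector x-axis (col 0 of R) = (-0.0000,0.0000,1.0000)
R[2][0] = 1.0000

1.000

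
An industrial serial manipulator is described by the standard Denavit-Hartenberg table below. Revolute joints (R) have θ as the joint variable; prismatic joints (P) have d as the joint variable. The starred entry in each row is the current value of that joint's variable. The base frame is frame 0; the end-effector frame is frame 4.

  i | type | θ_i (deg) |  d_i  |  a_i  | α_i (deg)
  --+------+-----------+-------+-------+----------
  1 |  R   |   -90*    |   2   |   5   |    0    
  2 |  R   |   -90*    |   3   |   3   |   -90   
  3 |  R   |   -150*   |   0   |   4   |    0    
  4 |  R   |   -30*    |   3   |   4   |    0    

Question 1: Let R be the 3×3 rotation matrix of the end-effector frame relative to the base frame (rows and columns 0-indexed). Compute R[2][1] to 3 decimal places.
1.000

End-effector y-axis (col 1 of R) = (0.0000,0.0000,1.0000)
R[2][1] = 1.0000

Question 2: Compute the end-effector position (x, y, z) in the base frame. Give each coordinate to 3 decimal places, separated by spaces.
4.464 -8.000 7.000

after link 1: o_1 = (0.0000, -5.0000, 2.0000)
after link 2: o_2 = (-3.0000, -5.0000, 5.0000)
after link 3: o_3 = (0.4641, -5.0000, 7.0000)
after link 4: o_4 = (4.4641, -8.0000, 7.0000)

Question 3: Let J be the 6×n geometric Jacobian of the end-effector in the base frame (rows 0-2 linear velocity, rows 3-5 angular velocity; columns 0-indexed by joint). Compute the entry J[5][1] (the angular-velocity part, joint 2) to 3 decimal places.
1.000

axis z_1 = (0.0000,0.0000,1.0000); lever o_n−o_1 = (4.4641,-3.0000,5.0000)
cross product → J_v[:, 1] = (3.0000,4.4641,-0.0000)
J_ω[:, 1] = z_1
entry J[5][1] = 1.0000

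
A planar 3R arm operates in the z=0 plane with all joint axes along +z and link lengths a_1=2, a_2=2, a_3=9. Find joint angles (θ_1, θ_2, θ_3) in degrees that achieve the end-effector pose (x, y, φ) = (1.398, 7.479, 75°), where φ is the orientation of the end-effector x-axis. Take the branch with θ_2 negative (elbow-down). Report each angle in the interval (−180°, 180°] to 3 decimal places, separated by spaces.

-59.982 -135.011 -90.007

wrist centre = target − a_3·(cos φ, sin φ) = (-0.9314, -1.2143)
cos θ_2 = (2.3421−2²−2²)/(2·2·2) = -0.7072; θ_2 = -135.0110° (elbow-down)
β = atan2(-1.2143,-0.9314) = -127.4876°; ψ = atan2(-1.4139,0.5855) = -67.5055°
θ_1 = β − ψ = -59.9820°
θ_3 = φ − θ_1 − θ_2 = -90.0069° (wrapped to (-180°,180°])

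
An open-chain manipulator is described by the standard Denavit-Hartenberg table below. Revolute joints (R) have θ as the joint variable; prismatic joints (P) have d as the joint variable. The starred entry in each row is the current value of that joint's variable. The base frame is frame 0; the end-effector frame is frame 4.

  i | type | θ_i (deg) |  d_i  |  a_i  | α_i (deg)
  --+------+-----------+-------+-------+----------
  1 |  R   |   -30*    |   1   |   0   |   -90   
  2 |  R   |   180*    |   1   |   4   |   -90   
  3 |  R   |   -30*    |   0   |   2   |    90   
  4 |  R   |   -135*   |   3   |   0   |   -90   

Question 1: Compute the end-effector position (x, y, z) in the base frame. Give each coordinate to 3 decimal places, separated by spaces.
after link 1: o_1 = (0.0000, 0.0000, 1.0000)
after link 2: o_2 = (-2.9641, 2.8660, 1.0000)
after link 3: o_3 = (-3.9641, 4.5981, 1.0000)
after link 4: o_4 = (-1.3660, 6.0981, 1.0000)

-1.366 6.098 1.000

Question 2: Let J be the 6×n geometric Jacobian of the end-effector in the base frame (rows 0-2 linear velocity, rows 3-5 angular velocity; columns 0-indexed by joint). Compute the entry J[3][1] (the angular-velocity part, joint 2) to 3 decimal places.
0.500

axis z_1 = (0.5000,0.8660,0.0000); lever o_n−o_1 = (-1.3660,6.0981,-0.0000)
cross product → J_v[:, 1] = (-0.0000,0.0000,4.2321)
J_ω[:, 1] = z_1
entry J[3][1] = 0.5000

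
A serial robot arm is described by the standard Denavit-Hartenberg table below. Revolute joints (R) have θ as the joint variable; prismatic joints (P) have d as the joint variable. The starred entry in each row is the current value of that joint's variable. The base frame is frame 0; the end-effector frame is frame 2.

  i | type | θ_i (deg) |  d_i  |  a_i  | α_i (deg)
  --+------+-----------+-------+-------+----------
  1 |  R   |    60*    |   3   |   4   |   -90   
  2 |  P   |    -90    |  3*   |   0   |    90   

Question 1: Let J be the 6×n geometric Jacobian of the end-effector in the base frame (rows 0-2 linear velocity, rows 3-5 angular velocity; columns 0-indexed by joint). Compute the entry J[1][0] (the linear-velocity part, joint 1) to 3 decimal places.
-0.598

axis z_0 = ẑ; lever o_n−o_0 = (-0.5981,4.9641,3.0000)
cross product → J_v[:, 0] = (-4.9641,-0.5981,0.0000)
J_ω[:, 0] = z_0
entry J[1][0] = -0.5981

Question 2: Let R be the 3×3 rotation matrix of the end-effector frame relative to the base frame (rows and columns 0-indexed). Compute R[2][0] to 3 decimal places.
End-effector x-axis (col 0 of R) = (0.0000,0.0000,1.0000)
R[2][0] = 1.0000

1.000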